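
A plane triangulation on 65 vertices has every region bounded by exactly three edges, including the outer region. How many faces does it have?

In a plane triangulation 3F = 2E and V − E + F = 2, so F = 2V − 4 = 2·65 − 4 = 126.

126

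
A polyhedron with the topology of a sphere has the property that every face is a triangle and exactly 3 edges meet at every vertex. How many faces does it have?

4

Each face has 3 edges and each edge borders two faces, so 2E = 3F.
Each vertex has degree 3, so 3V = 2E and hence V = 3F/3.
Euler: V − E + F = 2 ⇒ (3F/3) − (3F/2) + F = 2.
Multiply by 6: (6 − 9 + 6)F = 12, i.e. 3F = 12.
So F = 4, E = 3·4/2 = 6, V = 3·4/3 = 4.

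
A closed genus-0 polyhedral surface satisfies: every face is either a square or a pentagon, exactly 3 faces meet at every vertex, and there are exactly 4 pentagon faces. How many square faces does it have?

Let x be the number of squares; then F = 4 + x.
Edge–face incidences: 2E = 5·4 + 4·x = 20 + 4x.
Every vertex has degree 3, so 3V = 2E.
Euler: V − E + F = 2 ⇒ (2E)/3 − E + (4 + x) = 2.
Multiply by 6: 2·(2E) − 3·(2E) + 6·(4 + x) = 12, i.e. 24 + 6x − (20 + 4x) = 12.
Collecting terms: 2x + 4 = 12, so 2x = 8, so x = 4.
Then 2E = 20 + 4·4 = 36, so E = 18, V = 2E/3 = 12, F = 4 + 4 = 8.

4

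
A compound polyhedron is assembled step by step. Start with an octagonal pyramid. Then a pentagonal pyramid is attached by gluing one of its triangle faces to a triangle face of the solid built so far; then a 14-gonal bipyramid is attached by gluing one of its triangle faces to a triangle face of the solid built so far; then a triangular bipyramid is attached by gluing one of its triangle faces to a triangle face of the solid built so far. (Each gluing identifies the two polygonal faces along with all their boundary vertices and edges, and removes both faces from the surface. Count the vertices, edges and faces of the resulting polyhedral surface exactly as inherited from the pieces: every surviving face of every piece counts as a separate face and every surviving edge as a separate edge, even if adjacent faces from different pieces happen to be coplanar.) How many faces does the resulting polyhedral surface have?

An octagonal pyramid: V=9, E=16, F=9.
Attach a pentagonal pyramid (V=6, E=10, F=6) along a 3-gon: merge 3 vertices and 3 edges, delete both glued faces → V=12, E=23, F=13.
Attach a 14-gonal bipyramid (V=16, E=42, F=28) along a 3-gon: merge 3 vertices and 3 edges, delete both glued faces → V=25, E=62, F=39.
Attach a triangular bipyramid (V=5, E=9, F=6) along a 3-gon: merge 3 vertices and 3 edges, delete both glued faces → V=27, E=68, F=43.
Check: V − E + F = 27 − 68 + 43 = 2.

43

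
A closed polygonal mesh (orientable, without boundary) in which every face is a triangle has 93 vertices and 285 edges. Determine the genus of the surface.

Every face is a triangle and each edge borders two faces, so 3F = 2·285, giving F = 190.
χ = V − E + F = 93 − 285 + 190 = -2.
For a closed orientable surface χ = 2 − 2g, so g = (2 − (-2))/2 = 2.

2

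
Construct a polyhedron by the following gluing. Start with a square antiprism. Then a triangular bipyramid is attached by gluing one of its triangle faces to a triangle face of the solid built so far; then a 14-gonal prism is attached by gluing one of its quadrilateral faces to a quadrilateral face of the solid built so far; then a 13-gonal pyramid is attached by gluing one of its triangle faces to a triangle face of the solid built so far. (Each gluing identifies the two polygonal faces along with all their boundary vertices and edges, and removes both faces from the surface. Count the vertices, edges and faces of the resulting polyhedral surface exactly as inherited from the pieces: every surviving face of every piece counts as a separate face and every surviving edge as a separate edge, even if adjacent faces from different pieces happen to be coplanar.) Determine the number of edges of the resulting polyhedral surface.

A square antiprism: V=8, E=16, F=10.
Attach a triangular bipyramid (V=5, E=9, F=6) along a 3-gon: merge 3 vertices and 3 edges, delete both glued faces → V=10, E=22, F=14.
Attach a 14-gonal prism (V=28, E=42, F=16) along a 4-gon: merge 4 vertices and 4 edges, delete both glued faces → V=34, E=60, F=28.
Attach a 13-gonal pyramid (V=14, E=26, F=14) along a 3-gon: merge 3 vertices and 3 edges, delete both glued faces → V=45, E=83, F=40.
Check: V − E + F = 45 − 83 + 40 = 2.

83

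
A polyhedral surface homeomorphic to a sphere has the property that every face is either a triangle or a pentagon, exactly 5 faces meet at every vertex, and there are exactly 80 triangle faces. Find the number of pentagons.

Let x be the number of pentagons; then F = 80 + x.
Edge–face incidences: 2E = 3·80 + 5·x = 240 + 5x.
Every vertex has degree 5, so 5V = 2E.
Euler: V − E + F = 2 ⇒ (2E)/5 − E + (80 + x) = 2.
Multiply by 10: 2·(2E) − 5·(2E) + 10·(80 + x) = 20, i.e. 800 + 10x − 3·(240 + 5x) = 20.
Collecting terms: −5x + 80 = 20, so −5x = −60, so x = 12.
Then 2E = 240 + 5·12 = 300, so E = 150, V = 2E/5 = 60, F = 80 + 12 = 92.

12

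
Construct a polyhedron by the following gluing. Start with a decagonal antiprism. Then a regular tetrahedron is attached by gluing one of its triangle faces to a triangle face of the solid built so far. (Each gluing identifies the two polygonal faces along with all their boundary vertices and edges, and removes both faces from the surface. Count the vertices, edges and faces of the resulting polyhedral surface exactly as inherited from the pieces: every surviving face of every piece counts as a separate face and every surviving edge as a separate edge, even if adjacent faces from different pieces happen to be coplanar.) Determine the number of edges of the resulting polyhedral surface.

A decagonal antiprism: V=20, E=40, F=22.
Attach a regular tetrahedron (V=4, E=6, F=4) along a 3-gon: merge 3 vertices and 3 edges, delete both glued faces → V=21, E=43, F=24.
Check: V − E + F = 21 − 43 + 24 = 2.

43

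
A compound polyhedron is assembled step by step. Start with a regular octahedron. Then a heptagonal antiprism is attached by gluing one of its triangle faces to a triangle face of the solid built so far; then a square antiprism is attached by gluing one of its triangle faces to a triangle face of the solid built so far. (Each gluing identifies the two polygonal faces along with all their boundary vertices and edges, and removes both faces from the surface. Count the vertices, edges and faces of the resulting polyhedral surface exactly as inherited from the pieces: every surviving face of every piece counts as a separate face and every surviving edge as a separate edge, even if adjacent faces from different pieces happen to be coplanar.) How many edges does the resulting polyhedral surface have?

A regular octahedron: V=6, E=12, F=8.
Attach a heptagonal antiprism (V=14, E=28, F=16) along a 3-gon: merge 3 vertices and 3 edges, delete both glued faces → V=17, E=37, F=22.
Attach a square antiprism (V=8, E=16, F=10) along a 3-gon: merge 3 vertices and 3 edges, delete both glued faces → V=22, E=50, F=30.
Check: V − E + F = 22 − 50 + 30 = 2.

50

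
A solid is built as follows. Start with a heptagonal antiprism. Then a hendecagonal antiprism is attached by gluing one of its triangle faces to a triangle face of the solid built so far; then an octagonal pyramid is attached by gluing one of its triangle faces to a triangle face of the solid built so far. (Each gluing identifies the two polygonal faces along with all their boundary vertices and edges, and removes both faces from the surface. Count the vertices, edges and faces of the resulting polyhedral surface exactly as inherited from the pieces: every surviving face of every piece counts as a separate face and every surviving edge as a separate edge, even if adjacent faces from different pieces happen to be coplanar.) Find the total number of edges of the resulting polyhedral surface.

82

A heptagonal antiprism: V=14, E=28, F=16.
Attach a hendecagonal antiprism (V=22, E=44, F=24) along a 3-gon: merge 3 vertices and 3 edges, delete both glued faces → V=33, E=69, F=38.
Attach an octagonal pyramid (V=9, E=16, F=9) along a 3-gon: merge 3 vertices and 3 edges, delete both glued faces → V=39, E=82, F=45.
Check: V − E + F = 39 − 82 + 45 = 2.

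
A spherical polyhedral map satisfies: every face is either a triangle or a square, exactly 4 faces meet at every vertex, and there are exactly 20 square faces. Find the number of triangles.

8

Let x be the number of triangles; then F = 20 + x.
Edge–face incidences: 2E = 4·20 + 3·x = 80 + 3x.
Every vertex has degree 4, so 4V = 2E.
Euler: V − E + F = 2 ⇒ (2E)/4 − E + (20 + x) = 2.
Multiply by 8: 2·(2E) − 4·(2E) + 8·(20 + x) = 16, i.e. 160 + 8x − 2·(80 + 3x) = 16.
Collecting terms: 2x = 16, so x = 8.
Then 2E = 80 + 3·8 = 104, so E = 52, V = 2E/4 = 26, F = 20 + 8 = 28.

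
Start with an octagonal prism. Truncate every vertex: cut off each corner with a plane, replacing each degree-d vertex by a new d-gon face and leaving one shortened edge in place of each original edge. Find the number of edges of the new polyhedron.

The base solid has V = 16, E = 24, F = 10.
Truncation replaces each original edge-end by a new vertex, so V′ = 2E = 48.
Each original edge survives, and each old vertex of degree d contributes d new edges; summing degrees gives Σd = 2E, so E′ = E + 2E = 3E = 72.
Each original face survives and each original vertex becomes one new face: F′ = F + V = 26.

72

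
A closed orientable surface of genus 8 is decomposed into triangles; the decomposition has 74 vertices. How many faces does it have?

176

χ = 2 − 2·8 = -14, and every face is a triangle so 3F = 2E.
V − E + F = -14 with E = 3F/2 gives 74 − (3/2 − 1)·F = -14, so F = 176 and E = 264.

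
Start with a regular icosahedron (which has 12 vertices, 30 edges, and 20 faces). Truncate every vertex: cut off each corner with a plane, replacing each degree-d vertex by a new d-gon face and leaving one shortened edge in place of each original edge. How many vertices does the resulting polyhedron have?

60

Truncation replaces each original edge-end by a new vertex, so V′ = 2E = 60.
Each original edge survives, and each old vertex of degree d contributes d new edges; summing degrees gives Σd = 2E, so E′ = E + 2E = 3E = 90.
Each original face survives and each original vertex becomes one new face: F′ = F + V = 32.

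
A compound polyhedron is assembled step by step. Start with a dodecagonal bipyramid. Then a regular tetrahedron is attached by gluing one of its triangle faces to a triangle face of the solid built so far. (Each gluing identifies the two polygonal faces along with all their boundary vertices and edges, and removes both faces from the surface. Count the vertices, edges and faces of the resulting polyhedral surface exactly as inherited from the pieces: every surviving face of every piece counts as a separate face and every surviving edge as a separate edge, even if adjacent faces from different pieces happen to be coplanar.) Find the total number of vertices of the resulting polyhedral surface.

A dodecagonal bipyramid: V=14, E=36, F=24.
Attach a regular tetrahedron (V=4, E=6, F=4) along a 3-gon: merge 3 vertices and 3 edges, delete both glued faces → V=15, E=39, F=26.
Check: V − E + F = 15 − 39 + 26 = 2.

15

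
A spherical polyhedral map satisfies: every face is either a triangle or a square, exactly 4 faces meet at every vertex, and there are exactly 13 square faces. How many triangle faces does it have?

Let x be the number of triangles; then F = 13 + x.
Edge–face incidences: 2E = 4·13 + 3·x = 52 + 3x.
Every vertex has degree 4, so 4V = 2E.
Euler: V − E + F = 2 ⇒ (2E)/4 − E + (13 + x) = 2.
Multiply by 8: 2·(2E) − 4·(2E) + 8·(13 + x) = 16, i.e. 104 + 8x − 2·(52 + 3x) = 16.
Collecting terms: 2x = 16, so x = 8.
Then 2E = 52 + 3·8 = 76, so E = 38, V = 2E/4 = 19, F = 13 + 8 = 21.

8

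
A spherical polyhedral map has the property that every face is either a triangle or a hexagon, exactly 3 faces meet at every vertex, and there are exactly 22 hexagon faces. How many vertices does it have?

48

Let x be the number of triangles; then F = 22 + x.
Edge–face incidences: 2E = 6·22 + 3·x = 132 + 3x.
Every vertex has degree 3, so 3V = 2E.
Euler: V − E + F = 2 ⇒ (2E)/3 − E + (22 + x) = 2.
Multiply by 6: 2·(2E) − 3·(2E) + 6·(22 + x) = 12, i.e. 132 + 6x − (132 + 3x) = 12.
Collecting terms: 3x = 12, so x = 4.
Then 2E = 132 + 3·4 = 144, so E = 72, V = 2E/3 = 48, F = 22 + 4 = 26.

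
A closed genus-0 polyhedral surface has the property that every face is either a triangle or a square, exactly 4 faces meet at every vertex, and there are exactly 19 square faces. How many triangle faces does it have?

Let x be the number of triangles; then F = 19 + x.
Edge–face incidences: 2E = 4·19 + 3·x = 76 + 3x.
Every vertex has degree 4, so 4V = 2E.
Euler: V − E + F = 2 ⇒ (2E)/4 − E + (19 + x) = 2.
Multiply by 8: 2·(2E) − 4·(2E) + 8·(19 + x) = 16, i.e. 152 + 8x − 2·(76 + 3x) = 16.
Collecting terms: 2x = 16, so x = 8.
Then 2E = 76 + 3·8 = 100, so E = 50, V = 2E/4 = 25, F = 19 + 8 = 27.

8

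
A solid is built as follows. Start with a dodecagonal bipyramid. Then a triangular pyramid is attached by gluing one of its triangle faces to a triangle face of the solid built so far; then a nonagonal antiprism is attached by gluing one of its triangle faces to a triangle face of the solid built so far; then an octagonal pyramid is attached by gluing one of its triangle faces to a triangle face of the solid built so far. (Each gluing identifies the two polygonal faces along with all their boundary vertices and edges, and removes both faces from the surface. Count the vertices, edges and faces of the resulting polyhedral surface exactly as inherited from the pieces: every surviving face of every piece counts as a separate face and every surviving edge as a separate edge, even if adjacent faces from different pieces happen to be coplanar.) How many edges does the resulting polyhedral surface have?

85

A dodecagonal bipyramid: V=14, E=36, F=24.
Attach a triangular pyramid (V=4, E=6, F=4) along a 3-gon: merge 3 vertices and 3 edges, delete both glued faces → V=15, E=39, F=26.
Attach a nonagonal antiprism (V=18, E=36, F=20) along a 3-gon: merge 3 vertices and 3 edges, delete both glued faces → V=30, E=72, F=44.
Attach an octagonal pyramid (V=9, E=16, F=9) along a 3-gon: merge 3 vertices and 3 edges, delete both glued faces → V=36, E=85, F=51.
Check: V − E + F = 36 − 85 + 51 = 2.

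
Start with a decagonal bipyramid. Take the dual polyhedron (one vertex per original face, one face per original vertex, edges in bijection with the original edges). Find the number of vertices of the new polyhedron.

The base solid has V = 12, E = 30, F = 20.
The dual swaps V and F and preserves E: V′ = F = 20, E′ = E = 30, F′ = V = 12.

20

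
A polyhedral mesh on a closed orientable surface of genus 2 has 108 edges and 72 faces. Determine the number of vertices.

34

For a closed orientable surface of genus 2, χ = 2 − 2·2 = -2.
V = -2 + E − F = -2 + 108 − 72 = 34.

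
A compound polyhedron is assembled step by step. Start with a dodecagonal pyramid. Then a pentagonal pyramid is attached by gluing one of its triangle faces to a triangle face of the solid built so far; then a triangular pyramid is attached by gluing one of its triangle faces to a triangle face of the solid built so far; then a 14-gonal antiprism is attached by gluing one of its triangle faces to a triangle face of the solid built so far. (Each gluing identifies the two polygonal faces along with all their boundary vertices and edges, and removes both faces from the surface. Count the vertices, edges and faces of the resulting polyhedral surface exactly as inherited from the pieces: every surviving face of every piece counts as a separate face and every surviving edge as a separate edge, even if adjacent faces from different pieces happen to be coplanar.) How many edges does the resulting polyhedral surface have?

87

A dodecagonal pyramid: V=13, E=24, F=13.
Attach a pentagonal pyramid (V=6, E=10, F=6) along a 3-gon: merge 3 vertices and 3 edges, delete both glued faces → V=16, E=31, F=17.
Attach a triangular pyramid (V=4, E=6, F=4) along a 3-gon: merge 3 vertices and 3 edges, delete both glued faces → V=17, E=34, F=19.
Attach a 14-gonal antiprism (V=28, E=56, F=30) along a 3-gon: merge 3 vertices and 3 edges, delete both glued faces → V=42, E=87, F=47.
Check: V − E + F = 42 − 87 + 47 = 2.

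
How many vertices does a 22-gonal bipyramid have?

24

A bipyramid over an n-gon has 2n triangular faces and n + 2 vertices: V = 22 + 2 = 24, E = 3·22 = 66, F = 2·22 = 44.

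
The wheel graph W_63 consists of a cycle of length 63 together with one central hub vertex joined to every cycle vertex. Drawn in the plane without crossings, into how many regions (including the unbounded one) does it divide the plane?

64

W_63 has V = 63 + 1 = 64 vertices and E = 2·63 = 126 edges.
By Euler's formula F = 2 − V + E = 2 − 64 + 126 = 64.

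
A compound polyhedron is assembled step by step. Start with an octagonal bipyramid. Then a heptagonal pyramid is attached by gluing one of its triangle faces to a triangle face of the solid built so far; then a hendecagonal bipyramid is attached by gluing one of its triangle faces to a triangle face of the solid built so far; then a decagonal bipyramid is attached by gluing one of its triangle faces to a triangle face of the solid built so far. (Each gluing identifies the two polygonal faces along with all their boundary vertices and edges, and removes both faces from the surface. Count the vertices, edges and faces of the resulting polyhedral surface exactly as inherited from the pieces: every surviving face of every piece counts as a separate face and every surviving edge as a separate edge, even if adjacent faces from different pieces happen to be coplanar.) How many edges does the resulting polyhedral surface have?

92

An octagonal bipyramid: V=10, E=24, F=16.
Attach a heptagonal pyramid (V=8, E=14, F=8) along a 3-gon: merge 3 vertices and 3 edges, delete both glued faces → V=15, E=35, F=22.
Attach a hendecagonal bipyramid (V=13, E=33, F=22) along a 3-gon: merge 3 vertices and 3 edges, delete both glued faces → V=25, E=65, F=42.
Attach a decagonal bipyramid (V=12, E=30, F=20) along a 3-gon: merge 3 vertices and 3 edges, delete both glued faces → V=34, E=92, F=60.
Check: V − E + F = 34 − 92 + 60 = 2.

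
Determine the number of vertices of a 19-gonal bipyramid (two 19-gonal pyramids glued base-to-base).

21

A bipyramid over an n-gon has 2n triangular faces and n + 2 vertices: V = 19 + 2 = 21, E = 3·19 = 57, F = 2·19 = 38.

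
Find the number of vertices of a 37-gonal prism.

74

A prism on an n-gon has two n-gon bases and n rectangular sides: V = 2·37 = 74, E = 3·37 = 111, F = 37 + 2 = 39.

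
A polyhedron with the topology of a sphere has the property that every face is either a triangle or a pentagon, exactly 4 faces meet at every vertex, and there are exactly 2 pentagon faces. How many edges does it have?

20

Let x be the number of triangles; then F = 2 + x.
Edge–face incidences: 2E = 5·2 + 3·x = 10 + 3x.
Every vertex has degree 4, so 4V = 2E.
Euler: V − E + F = 2 ⇒ (2E)/4 − E + (2 + x) = 2.
Multiply by 8: 2·(2E) − 4·(2E) + 8·(2 + x) = 16, i.e. 16 + 8x − 2·(10 + 3x) = 16.
Collecting terms: 2x − 4 = 16, so 2x = 20, so x = 10.
Then 2E = 10 + 3·10 = 40, so E = 20, V = 2E/4 = 10, F = 2 + 10 = 12.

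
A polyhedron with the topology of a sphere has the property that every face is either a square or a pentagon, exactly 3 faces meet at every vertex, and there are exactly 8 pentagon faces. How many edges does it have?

24

Let x be the number of squares; then F = 8 + x.
Edge–face incidences: 2E = 5·8 + 4·x = 40 + 4x.
Every vertex has degree 3, so 3V = 2E.
Euler: V − E + F = 2 ⇒ (2E)/3 − E + (8 + x) = 2.
Multiply by 6: 2·(2E) − 3·(2E) + 6·(8 + x) = 12, i.e. 48 + 6x − (40 + 4x) = 12.
Collecting terms: 2x + 8 = 12, so 2x = 4, so x = 2.
Then 2E = 40 + 4·2 = 48, so E = 24, V = 2E/3 = 16, F = 8 + 2 = 10.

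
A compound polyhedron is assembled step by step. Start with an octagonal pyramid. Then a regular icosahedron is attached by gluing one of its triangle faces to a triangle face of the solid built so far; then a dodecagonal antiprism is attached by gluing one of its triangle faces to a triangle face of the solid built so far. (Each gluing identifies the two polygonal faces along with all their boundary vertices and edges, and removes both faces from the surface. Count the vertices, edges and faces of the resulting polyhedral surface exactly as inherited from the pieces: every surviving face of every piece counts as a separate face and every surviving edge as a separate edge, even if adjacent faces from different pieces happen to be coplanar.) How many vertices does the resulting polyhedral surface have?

An octagonal pyramid: V=9, E=16, F=9.
Attach a regular icosahedron (V=12, E=30, F=20) along a 3-gon: merge 3 vertices and 3 edges, delete both glued faces → V=18, E=43, F=27.
Attach a dodecagonal antiprism (V=24, E=48, F=26) along a 3-gon: merge 3 vertices and 3 edges, delete both glued faces → V=39, E=88, F=51.
Check: V − E + F = 39 − 88 + 51 = 2.

39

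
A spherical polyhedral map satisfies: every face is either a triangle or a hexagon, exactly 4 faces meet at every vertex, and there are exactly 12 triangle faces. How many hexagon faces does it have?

Let x be the number of hexagons; then F = 12 + x.
Edge–face incidences: 2E = 3·12 + 6·x = 36 + 6x.
Every vertex has degree 4, so 4V = 2E.
Euler: V − E + F = 2 ⇒ (2E)/4 − E + (12 + x) = 2.
Multiply by 8: 2·(2E) − 4·(2E) + 8·(12 + x) = 16, i.e. 96 + 8x − 2·(36 + 6x) = 16.
Collecting terms: −4x + 24 = 16, so −4x = −8, so x = 2.
Then 2E = 36 + 6·2 = 48, so E = 24, V = 2E/4 = 12, F = 12 + 2 = 14.

2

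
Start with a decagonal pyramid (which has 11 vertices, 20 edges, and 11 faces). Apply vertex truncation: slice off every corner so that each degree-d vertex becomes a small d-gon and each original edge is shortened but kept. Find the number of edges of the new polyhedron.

Truncation replaces each original edge-end by a new vertex, so V′ = 2E = 40.
Each original edge survives, and each old vertex of degree d contributes d new edges; summing degrees gives Σd = 2E, so E′ = E + 2E = 3E = 60.
Each original face survives and each original vertex becomes one new face: F′ = F + V = 22.

60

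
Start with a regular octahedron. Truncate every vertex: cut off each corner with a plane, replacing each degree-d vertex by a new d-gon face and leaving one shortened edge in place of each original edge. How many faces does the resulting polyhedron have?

14

The base solid has V = 6, E = 12, F = 8.
Truncation replaces each original edge-end by a new vertex, so V′ = 2E = 24.
Each original edge survives, and each old vertex of degree d contributes d new edges; summing degrees gives Σd = 2E, so E′ = E + 2E = 3E = 36.
Each original face survives and each original vertex becomes one new face: F′ = F + V = 14.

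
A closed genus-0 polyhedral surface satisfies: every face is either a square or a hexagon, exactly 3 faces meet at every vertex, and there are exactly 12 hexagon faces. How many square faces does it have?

6

Let x be the number of squares; then F = 12 + x.
Edge–face incidences: 2E = 6·12 + 4·x = 72 + 4x.
Every vertex has degree 3, so 3V = 2E.
Euler: V − E + F = 2 ⇒ (2E)/3 − E + (12 + x) = 2.
Multiply by 6: 2·(2E) − 3·(2E) + 6·(12 + x) = 12, i.e. 72 + 6x − (72 + 4x) = 12.
Collecting terms: 2x = 12, so x = 6.
Then 2E = 72 + 4·6 = 96, so E = 48, V = 2E/3 = 32, F = 12 + 6 = 18.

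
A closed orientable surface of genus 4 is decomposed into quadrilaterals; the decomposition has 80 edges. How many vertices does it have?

34

χ = 2 − 2·4 = -6, and every face is a square so 4F = 2E.
F = 2E/4 = 40. Then V = -6 + E − F = -6 + 80 − 40 = 34.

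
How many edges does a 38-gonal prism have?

A prism on an n-gon has two n-gon bases and n rectangular sides: V = 2·38 = 76, E = 3·38 = 114, F = 38 + 2 = 40.

114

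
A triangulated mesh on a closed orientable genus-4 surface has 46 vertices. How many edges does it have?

156

χ = 2 − 2·4 = -6, and every face is a triangle so 3F = 2E.
V − E + F = -6 with E = 3F/2 gives 46 − (3/2 − 1)·F = -6, so F = 104 and E = 156.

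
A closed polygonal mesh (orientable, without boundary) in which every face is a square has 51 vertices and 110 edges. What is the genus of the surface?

3

Every face is a square and each edge borders two faces, so 4F = 2·110, giving F = 55.
χ = V − E + F = 51 − 110 + 55 = -4.
For a closed orientable surface χ = 2 − 2g, so g = (2 − (-4))/2 = 3.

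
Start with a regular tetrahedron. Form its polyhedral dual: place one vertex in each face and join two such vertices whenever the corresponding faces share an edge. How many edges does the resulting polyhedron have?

The base solid has V = 4, E = 6, F = 4.
The dual swaps V and F and preserves E: V′ = F = 4, E′ = E = 6, F′ = V = 4.

6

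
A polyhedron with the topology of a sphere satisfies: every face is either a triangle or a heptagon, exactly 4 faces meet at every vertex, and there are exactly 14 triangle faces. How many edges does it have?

Let x be the number of heptagons; then F = 14 + x.
Edge–face incidences: 2E = 3·14 + 7·x = 42 + 7x.
Every vertex has degree 4, so 4V = 2E.
Euler: V − E + F = 2 ⇒ (2E)/4 − E + (14 + x) = 2.
Multiply by 8: 2·(2E) − 4·(2E) + 8·(14 + x) = 16, i.e. 112 + 8x − 2·(42 + 7x) = 16.
Collecting terms: −6x + 28 = 16, so −6x = −12, so x = 2.
Then 2E = 42 + 7·2 = 56, so E = 28, V = 2E/4 = 14, F = 14 + 2 = 16.

28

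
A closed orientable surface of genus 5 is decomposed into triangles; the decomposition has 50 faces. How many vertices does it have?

χ = 2 − 2·5 = -8, and every face is a triangle so 3F = 2E.
E = 3·50/2 = 75. Then V = -8 + E − F = -8 + 75 − 50 = 17.

17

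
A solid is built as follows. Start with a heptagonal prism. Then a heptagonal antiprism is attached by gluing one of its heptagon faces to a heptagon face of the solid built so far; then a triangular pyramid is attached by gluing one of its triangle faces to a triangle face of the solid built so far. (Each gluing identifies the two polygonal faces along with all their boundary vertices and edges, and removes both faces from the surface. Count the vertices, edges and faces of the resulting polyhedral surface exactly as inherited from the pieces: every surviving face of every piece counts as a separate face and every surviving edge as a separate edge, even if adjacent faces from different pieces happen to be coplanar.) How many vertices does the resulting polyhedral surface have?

22

A heptagonal prism: V=14, E=21, F=9.
Attach a heptagonal antiprism (V=14, E=28, F=16) along a 7-gon: merge 7 vertices and 7 edges, delete both glued faces → V=21, E=42, F=23.
Attach a triangular pyramid (V=4, E=6, F=4) along a 3-gon: merge 3 vertices and 3 edges, delete both glued faces → V=22, E=45, F=25.
Check: V − E + F = 22 − 45 + 25 = 2.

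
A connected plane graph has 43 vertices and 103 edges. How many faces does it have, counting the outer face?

62

Euler's formula for a connected plane graph: V − E + F = 2, so F = 2 − 43 + 103 = 62.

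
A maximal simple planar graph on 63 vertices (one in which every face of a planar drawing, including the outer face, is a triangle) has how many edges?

In a plane triangulation 3F = 2E and V − E + F = 2, so E = 3V − 6 = 3·63 − 6 = 183.

183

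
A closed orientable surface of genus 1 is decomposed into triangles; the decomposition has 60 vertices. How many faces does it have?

120

χ = 2 − 2·1 = 0, and every face is a triangle so 3F = 2E.
V − E + F = 0 with E = 3F/2 gives 60 − (3/2 − 1)·F = 0, so F = 120 and E = 180.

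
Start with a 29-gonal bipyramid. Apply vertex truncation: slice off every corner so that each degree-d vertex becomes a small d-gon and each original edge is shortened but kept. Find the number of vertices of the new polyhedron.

The base solid has V = 31, E = 87, F = 58.
Truncation replaces each original edge-end by a new vertex, so V′ = 2E = 174.
Each original edge survives, and each old vertex of degree d contributes d new edges; summing degrees gives Σd = 2E, so E′ = E + 2E = 3E = 261.
Each original face survives and each original vertex becomes one new face: F′ = F + V = 89.

174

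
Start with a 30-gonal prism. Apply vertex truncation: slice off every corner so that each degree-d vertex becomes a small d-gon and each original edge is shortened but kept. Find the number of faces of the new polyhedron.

The base solid has V = 60, E = 90, F = 32.
Truncation replaces each original edge-end by a new vertex, so V′ = 2E = 180.
Each original edge survives, and each old vertex of degree d contributes d new edges; summing degrees gives Σd = 2E, so E′ = E + 2E = 3E = 270.
Each original face survives and each original vertex becomes one new face: F′ = F + V = 92.

92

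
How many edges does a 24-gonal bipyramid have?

72

A bipyramid over an n-gon has 2n triangular faces and n + 2 vertices: V = 24 + 2 = 26, E = 3·24 = 72, F = 2·24 = 48.
Check: V − E + F = 26 − 72 + 48 = 2.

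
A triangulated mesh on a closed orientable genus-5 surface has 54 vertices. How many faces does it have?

124

χ = 2 − 2·5 = -8, and every face is a triangle so 3F = 2E.
V − E + F = -8 with E = 3F/2 gives 54 − (3/2 − 1)·F = -8, so F = 124 and E = 186.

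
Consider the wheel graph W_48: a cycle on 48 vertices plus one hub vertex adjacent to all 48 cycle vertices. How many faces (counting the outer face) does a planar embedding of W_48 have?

49

W_48 has V = 48 + 1 = 49 vertices and E = 2·48 = 96 edges.
By Euler's formula F = 2 − V + E = 2 − 49 + 96 = 49.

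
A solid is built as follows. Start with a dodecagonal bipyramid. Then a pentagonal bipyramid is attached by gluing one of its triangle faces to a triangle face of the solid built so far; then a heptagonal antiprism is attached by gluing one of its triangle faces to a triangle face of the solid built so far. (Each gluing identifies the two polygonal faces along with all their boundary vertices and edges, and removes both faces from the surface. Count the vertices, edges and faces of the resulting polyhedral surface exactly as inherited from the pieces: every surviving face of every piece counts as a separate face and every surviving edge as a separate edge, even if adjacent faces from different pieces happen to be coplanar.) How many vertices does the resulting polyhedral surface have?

A dodecagonal bipyramid: V=14, E=36, F=24.
Attach a pentagonal bipyramid (V=7, E=15, F=10) along a 3-gon: merge 3 vertices and 3 edges, delete both glued faces → V=18, E=48, F=32.
Attach a heptagonal antiprism (V=14, E=28, F=16) along a 3-gon: merge 3 vertices and 3 edges, delete both glued faces → V=29, E=73, F=46.
Check: V − E + F = 29 − 73 + 46 = 2.

29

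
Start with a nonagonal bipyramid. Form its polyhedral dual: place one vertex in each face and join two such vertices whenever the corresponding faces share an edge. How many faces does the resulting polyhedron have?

The base solid has V = 11, E = 27, F = 18.
The dual swaps V and F and preserves E: V′ = F = 18, E′ = E = 27, F′ = V = 11.

11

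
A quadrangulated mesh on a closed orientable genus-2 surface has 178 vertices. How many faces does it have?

χ = 2 − 2·2 = -2, and every face is a square so 4F = 2E.
V − E + F = -2 with E = 4F/2 gives 178 − (4/2 − 1)·F = -2, so F = 180 and E = 360.

180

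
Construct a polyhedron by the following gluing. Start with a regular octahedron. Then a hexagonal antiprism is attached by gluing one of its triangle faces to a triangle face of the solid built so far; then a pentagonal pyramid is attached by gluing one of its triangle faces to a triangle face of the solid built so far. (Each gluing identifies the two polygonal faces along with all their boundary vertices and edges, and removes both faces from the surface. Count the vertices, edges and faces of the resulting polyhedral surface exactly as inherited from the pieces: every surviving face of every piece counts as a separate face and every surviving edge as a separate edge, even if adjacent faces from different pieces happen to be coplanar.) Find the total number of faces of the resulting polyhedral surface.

A regular octahedron: V=6, E=12, F=8.
Attach a hexagonal antiprism (V=12, E=24, F=14) along a 3-gon: merge 3 vertices and 3 edges, delete both glued faces → V=15, E=33, F=20.
Attach a pentagonal pyramid (V=6, E=10, F=6) along a 3-gon: merge 3 vertices and 3 edges, delete both glued faces → V=18, E=40, F=24.
Check: V − E + F = 18 − 40 + 24 = 2.

24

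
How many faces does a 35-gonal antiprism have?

An antiprism on an n-gon has two n-gon caps and 2n triangles: V = 2·35 = 70, E = 4·35 = 140, F = 2·35 + 2 = 72.

72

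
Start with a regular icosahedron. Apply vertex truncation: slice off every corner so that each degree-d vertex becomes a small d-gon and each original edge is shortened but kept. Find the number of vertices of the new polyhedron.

The base solid has V = 12, E = 30, F = 20.
Truncation replaces each original edge-end by a new vertex, so V′ = 2E = 60.
Each original edge survives, and each old vertex of degree d contributes d new edges; summing degrees gives Σd = 2E, so E′ = E + 2E = 3E = 90.
Each original face survives and each original vertex becomes one new face: F′ = F + V = 32.

60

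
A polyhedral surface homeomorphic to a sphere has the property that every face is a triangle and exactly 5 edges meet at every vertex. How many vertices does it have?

Each face has 3 edges and each edge borders two faces, so 2E = 3F.
Each vertex has degree 5, so 5V = 2E and hence V = 3F/5.
Euler: V − E + F = 2 ⇒ (3F/5) − (3F/2) + F = 2.
Multiply by 10: (6 − 15 + 10)F = 20, i.e. 1F = 20.
So F = 20, E = 3·20/2 = 30, V = 3·20/5 = 12.

12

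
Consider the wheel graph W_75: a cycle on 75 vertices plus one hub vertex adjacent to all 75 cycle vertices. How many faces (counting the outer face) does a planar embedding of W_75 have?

76

W_75 has V = 75 + 1 = 76 vertices and E = 2·75 = 150 edges.
By Euler's formula F = 2 − V + E = 2 − 76 + 150 = 76.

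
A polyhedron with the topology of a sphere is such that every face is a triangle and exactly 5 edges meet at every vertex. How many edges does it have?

30

Each face has 3 edges and each edge borders two faces, so 2E = 3F.
Each vertex has degree 5, so 5V = 2E and hence V = 3F/5.
Euler: V − E + F = 2 ⇒ (3F/5) − (3F/2) + F = 2.
Multiply by 10: (6 − 15 + 10)F = 20, i.e. 1F = 20.
So F = 20, E = 3·20/2 = 30, V = 3·20/5 = 12.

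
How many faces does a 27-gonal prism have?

A prism on an n-gon has two n-gon bases and n rectangular sides: V = 2·27 = 54, E = 3·27 = 81, F = 27 + 2 = 29.
Check: V − E + F = 54 − 81 + 29 = 2.

29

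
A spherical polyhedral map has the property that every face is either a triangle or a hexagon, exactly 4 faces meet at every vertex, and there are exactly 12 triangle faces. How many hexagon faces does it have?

Let x be the number of hexagons; then F = 12 + x.
Edge–face incidences: 2E = 3·12 + 6·x = 36 + 6x.
Every vertex has degree 4, so 4V = 2E.
Euler: V − E + F = 2 ⇒ (2E)/4 − E + (12 + x) = 2.
Multiply by 8: 2·(2E) − 4·(2E) + 8·(12 + x) = 16, i.e. 96 + 8x − 2·(36 + 6x) = 16.
Collecting terms: −4x + 24 = 16, so −4x = −8, so x = 2.
Then 2E = 36 + 6·2 = 48, so E = 24, V = 2E/4 = 12, F = 12 + 2 = 14.

2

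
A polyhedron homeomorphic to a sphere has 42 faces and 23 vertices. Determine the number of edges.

Here V − E + F = 2.
E = V + F − (2) = 23 + 42 − (2) = 63.

63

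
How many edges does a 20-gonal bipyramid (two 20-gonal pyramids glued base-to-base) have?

60

A bipyramid over an n-gon has 2n triangular faces and n + 2 vertices: V = 20 + 2 = 22, E = 3·20 = 60, F = 2·20 = 40.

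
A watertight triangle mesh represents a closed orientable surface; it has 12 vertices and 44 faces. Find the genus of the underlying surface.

Every face is a triangle, so 2E = 3·44 = 132, giving E = 66.
χ = V − E + F = 12 − 66 + 44 = -10.
For a closed orientable surface χ = 2 − 2g, so g = (2 − (-10))/2 = 6.

6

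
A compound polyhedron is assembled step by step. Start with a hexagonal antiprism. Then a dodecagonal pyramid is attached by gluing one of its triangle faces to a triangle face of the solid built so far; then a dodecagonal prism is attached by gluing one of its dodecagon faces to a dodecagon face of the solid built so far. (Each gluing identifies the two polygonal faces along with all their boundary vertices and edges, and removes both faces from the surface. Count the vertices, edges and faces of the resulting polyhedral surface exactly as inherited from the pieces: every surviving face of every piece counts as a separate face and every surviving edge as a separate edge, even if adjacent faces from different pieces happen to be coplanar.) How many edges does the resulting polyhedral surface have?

69

A hexagonal antiprism: V=12, E=24, F=14.
Attach a dodecagonal pyramid (V=13, E=24, F=13) along a 3-gon: merge 3 vertices and 3 edges, delete both glued faces → V=22, E=45, F=25.
Attach a dodecagonal prism (V=24, E=36, F=14) along a 12-gon: merge 12 vertices and 12 edges, delete both glued faces → V=34, E=69, F=37.
Check: V − E + F = 34 − 69 + 37 = 2.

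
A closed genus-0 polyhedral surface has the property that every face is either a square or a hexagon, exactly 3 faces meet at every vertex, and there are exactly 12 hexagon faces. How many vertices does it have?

32

Let x be the number of squares; then F = 12 + x.
Edge–face incidences: 2E = 6·12 + 4·x = 72 + 4x.
Every vertex has degree 3, so 3V = 2E.
Euler: V − E + F = 2 ⇒ (2E)/3 − E + (12 + x) = 2.
Multiply by 6: 2·(2E) − 3·(2E) + 6·(12 + x) = 12, i.e. 72 + 6x − (72 + 4x) = 12.
Collecting terms: 2x = 12, so x = 6.
Then 2E = 72 + 4·6 = 96, so E = 48, V = 2E/3 = 32, F = 12 + 6 = 18.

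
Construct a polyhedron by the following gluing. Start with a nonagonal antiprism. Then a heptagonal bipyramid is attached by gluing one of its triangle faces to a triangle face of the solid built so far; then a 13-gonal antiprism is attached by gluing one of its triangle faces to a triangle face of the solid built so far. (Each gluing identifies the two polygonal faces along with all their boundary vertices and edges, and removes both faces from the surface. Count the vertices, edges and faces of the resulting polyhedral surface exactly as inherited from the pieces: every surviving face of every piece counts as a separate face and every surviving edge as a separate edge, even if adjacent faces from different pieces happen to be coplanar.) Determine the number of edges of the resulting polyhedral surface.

A nonagonal antiprism: V=18, E=36, F=20.
Attach a heptagonal bipyramid (V=9, E=21, F=14) along a 3-gon: merge 3 vertices and 3 edges, delete both glued faces → V=24, E=54, F=32.
Attach a 13-gonal antiprism (V=26, E=52, F=28) along a 3-gon: merge 3 vertices and 3 edges, delete both glued faces → V=47, E=103, F=58.
Check: V − E + F = 47 − 103 + 58 = 2.

103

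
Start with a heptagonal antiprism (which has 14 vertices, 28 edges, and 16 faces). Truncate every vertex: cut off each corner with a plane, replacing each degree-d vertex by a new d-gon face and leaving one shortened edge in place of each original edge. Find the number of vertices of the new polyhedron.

56

Truncation replaces each original edge-end by a new vertex, so V′ = 2E = 56.
Each original edge survives, and each old vertex of degree d contributes d new edges; summing degrees gives Σd = 2E, so E′ = E + 2E = 3E = 84.
Each original face survives and each original vertex becomes one new face: F′ = F + V = 30.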